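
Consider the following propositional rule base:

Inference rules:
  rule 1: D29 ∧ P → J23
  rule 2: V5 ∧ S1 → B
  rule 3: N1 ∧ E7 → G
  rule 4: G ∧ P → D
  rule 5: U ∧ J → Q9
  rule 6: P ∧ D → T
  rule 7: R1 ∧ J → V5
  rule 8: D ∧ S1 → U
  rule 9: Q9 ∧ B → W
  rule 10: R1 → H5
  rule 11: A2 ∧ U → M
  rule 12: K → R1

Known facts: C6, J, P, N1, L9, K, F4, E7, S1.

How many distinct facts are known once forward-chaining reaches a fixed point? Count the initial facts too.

19

[1] rule 3 [N1 ∧ E7 → G]; rule 12 [K → R1]. ⇒ new: G, R1.
[2] rule 4 [G ∧ P → D]; rule 7 [R1 ∧ J → V5]; rule 10 [R1 → H5]. ⇒ new: D, V5, H5.
[3] rule 2 [V5 ∧ S1 → B]; rule 6 [P ∧ D → T]; rule 8 [D ∧ S1 → U]. ⇒ new: B, T, U.
[4] rule 5 [U ∧ J → Q9]. ⇒ new: Q9.
[5] rule 9 [Q9 ∧ B → W]. ⇒ new: W.
Closure: {B, C6, D, E7, F4, G, H5, J, K, L9, N1, P, Q9, R1, S1, T, U, V5, W} — 19 facts.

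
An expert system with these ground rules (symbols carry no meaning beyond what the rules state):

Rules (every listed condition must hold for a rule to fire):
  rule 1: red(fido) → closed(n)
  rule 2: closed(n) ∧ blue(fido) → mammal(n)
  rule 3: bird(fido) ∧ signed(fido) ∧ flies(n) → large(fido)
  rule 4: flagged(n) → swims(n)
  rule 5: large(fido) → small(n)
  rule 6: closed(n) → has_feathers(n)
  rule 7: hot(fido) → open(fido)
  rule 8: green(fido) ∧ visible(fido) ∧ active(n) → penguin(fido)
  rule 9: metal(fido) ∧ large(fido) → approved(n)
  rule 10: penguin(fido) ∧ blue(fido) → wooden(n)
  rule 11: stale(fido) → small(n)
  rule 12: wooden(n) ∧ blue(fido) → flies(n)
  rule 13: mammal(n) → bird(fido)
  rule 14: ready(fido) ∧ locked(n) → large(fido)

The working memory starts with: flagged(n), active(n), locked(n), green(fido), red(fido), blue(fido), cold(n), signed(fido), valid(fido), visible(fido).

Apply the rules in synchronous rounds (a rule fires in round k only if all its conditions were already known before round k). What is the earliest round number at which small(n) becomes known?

5

Round 1 fires rule 1, rule 4, rule 8, giving closed(n), swims(n), penguin(fido).
Round 2 fires rule 2, rule 6, rule 10, giving mammal(n), has_feathers(n), wooden(n).
Round 3 fires rule 12, rule 13, giving flies(n), bird(fido).
Round 4 fires rule 3, giving large(fido).
Round 5 fires rule 5, giving small(n).
small(n) first appears in round 5.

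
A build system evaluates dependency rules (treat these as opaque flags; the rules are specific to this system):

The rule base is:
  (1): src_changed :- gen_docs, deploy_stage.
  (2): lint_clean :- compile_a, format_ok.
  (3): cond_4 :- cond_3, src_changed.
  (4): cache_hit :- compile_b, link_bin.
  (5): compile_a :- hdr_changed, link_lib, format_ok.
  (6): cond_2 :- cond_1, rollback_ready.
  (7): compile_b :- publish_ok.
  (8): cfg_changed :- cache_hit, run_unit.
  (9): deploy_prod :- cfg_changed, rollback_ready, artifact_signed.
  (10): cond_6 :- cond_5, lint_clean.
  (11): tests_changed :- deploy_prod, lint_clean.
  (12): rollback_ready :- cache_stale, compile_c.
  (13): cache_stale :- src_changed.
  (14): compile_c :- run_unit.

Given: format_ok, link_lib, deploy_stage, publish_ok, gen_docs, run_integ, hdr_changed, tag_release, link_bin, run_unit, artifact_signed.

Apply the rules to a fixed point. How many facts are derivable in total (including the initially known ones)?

Round 1 fires (1), (5), (7), (14), giving src_changed, compile_a, compile_b, compile_c.
Round 2 fires (2), (4), (13), giving lint_clean, cache_hit, cache_stale.
Round 3 fires (8), (12), giving cfg_changed, rollback_ready.
Round 4 fires (9), giving deploy_prod.
Round 5 fires (11), giving tests_changed.
Closure: {artifact_signed, cache_hit, cache_stale, cfg_changed, compile_a, compile_b, compile_c, deploy_prod, deploy_stage, format_ok, gen_docs, hdr_changed, link_bin, link_lib, lint_clean, publish_ok, rollback_ready, run_integ, run_unit, src_changed, tag_release, tests_changed} — 22 facts.

22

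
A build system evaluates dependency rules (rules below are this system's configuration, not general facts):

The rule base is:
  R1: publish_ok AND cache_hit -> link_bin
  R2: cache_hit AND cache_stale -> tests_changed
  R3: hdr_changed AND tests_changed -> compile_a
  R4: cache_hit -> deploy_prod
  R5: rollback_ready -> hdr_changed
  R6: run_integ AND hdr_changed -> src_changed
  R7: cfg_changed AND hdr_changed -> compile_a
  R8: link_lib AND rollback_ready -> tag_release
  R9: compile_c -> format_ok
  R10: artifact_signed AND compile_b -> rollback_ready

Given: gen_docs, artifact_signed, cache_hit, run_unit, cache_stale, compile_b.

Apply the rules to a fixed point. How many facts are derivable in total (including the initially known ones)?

Round 1 fires R2, R4, R10, giving tests_changed, deploy_prod, rollback_ready.
Round 2 fires R5, giving hdr_changed.
Round 3 fires R3, giving compile_a.
Closure: {artifact_signed, cache_hit, cache_stale, compile_a, compile_b, deploy_prod, gen_docs, hdr_changed, rollback_ready, run_unit, tests_changed} — 11 facts.

11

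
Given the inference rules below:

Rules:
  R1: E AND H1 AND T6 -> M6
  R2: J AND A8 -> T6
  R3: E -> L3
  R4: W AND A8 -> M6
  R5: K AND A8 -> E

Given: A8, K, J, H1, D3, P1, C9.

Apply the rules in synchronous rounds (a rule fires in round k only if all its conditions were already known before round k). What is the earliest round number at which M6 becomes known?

Round 1 — R2, R5, derive T6, E.
Round 2 — R1, R3, derive M6, L3.
M6 first appears in round 2.

2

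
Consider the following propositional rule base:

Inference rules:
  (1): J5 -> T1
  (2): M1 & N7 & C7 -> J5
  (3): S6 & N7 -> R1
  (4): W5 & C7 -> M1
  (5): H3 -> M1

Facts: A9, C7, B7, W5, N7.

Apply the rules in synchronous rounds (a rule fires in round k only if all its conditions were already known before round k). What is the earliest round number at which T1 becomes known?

3

[1] (4) [W5 & C7 -> M1]. ⇒ new: M1.
[2] (2) [M1 & N7 & C7 -> J5]. ⇒ new: J5.
[3] (1) [J5 -> T1]. ⇒ new: T1.
T1 first appears in round 3.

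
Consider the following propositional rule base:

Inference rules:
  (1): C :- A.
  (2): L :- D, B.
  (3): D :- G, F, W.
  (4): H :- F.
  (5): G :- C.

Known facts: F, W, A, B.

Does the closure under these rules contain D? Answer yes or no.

yes

Round 1: (1) [C :- A.]; (4) [H :- F.]. New: C, H.
Round 2: (5) [G :- C.]. New: G.
Round 3: (3) [D :- G, F, W.]. New: D.
Round 4: (2) [L :- D, B.]. New: L.
D appears in round 3, so it is derivable.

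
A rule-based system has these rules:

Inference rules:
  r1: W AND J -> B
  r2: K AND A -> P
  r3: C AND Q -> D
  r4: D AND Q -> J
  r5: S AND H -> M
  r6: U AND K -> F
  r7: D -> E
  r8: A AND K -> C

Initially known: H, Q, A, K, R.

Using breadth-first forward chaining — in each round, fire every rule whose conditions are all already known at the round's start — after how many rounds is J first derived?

3

[1] r2 [K AND A -> P]; r8 [A AND K -> C]. ⇒ new: P, C.
[2] r3 [C AND Q -> D]. ⇒ new: D.
[3] r4 [D AND Q -> J]; r7 [D -> E]. ⇒ new: J, E.
J first appears in round 3.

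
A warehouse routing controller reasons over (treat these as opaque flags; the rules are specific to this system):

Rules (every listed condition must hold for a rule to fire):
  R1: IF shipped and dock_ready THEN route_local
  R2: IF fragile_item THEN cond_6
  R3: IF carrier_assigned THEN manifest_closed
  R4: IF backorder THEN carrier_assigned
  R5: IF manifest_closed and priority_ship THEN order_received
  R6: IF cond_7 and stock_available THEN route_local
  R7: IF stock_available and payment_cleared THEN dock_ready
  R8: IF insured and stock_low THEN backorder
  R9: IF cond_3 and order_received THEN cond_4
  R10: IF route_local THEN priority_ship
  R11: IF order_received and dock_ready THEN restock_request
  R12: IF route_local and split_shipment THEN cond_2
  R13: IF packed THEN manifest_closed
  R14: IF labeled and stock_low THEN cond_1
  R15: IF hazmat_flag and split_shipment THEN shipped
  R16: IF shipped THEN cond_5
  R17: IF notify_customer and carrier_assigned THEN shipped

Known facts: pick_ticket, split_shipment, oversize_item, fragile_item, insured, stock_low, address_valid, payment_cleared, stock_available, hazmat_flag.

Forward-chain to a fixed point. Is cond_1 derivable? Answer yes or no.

no

Round 1: R2 [IF fragile_item THEN cond_6]; R7 [IF stock_available and payment_cleared THEN dock_ready]; R8 [IF insured and stock_low THEN backorder]; R15 [IF hazmat_flag and split_shipment THEN shipped]. Adds cond_6, dock_ready, backorder, shipped.
Round 2: R1 [IF shipped and dock_ready THEN route_local]; R4 [IF backorder THEN carrier_assigned]; R16 [IF shipped THEN cond_5]. Adds route_local, carrier_assigned, cond_5.
Round 3: R3 [IF carrier_assigned THEN manifest_closed]; R10 [IF route_local THEN priority_ship]; R12 [IF route_local and split_shipment THEN cond_2]. Adds manifest_closed, priority_ship, cond_2.
Round 4: R5 [IF manifest_closed and priority_ship THEN order_received]. Adds order_received.
Round 5: R11 [IF order_received and dock_ready THEN restock_request]. Adds restock_request.
Fixed point reached. cond_1 is concluded only by R14; R14 needs labeled (never derived).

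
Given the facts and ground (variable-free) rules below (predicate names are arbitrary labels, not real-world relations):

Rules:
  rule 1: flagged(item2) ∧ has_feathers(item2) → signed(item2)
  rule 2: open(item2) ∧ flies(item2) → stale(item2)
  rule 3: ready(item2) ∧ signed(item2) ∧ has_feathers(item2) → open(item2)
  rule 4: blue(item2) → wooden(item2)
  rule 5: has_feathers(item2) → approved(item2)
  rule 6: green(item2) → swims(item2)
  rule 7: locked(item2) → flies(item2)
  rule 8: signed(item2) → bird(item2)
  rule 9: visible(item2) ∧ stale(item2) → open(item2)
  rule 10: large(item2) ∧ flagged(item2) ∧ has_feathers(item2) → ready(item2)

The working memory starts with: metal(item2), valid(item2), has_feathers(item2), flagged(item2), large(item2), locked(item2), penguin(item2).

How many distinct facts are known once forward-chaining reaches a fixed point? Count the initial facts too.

Round 1 fires rule 1, rule 5, rule 7, rule 10, giving signed(item2), approved(item2), flies(item2), ready(item2).
Round 2 fires rule 3, rule 8, giving open(item2), bird(item2).
Round 3 fires rule 2, giving stale(item2).
Closure: {approved(item2), bird(item2), flagged(item2), flies(item2), has_feathers(item2), large(item2), locked(item2), metal(item2), open(item2), penguin(item2), ready(item2), signed(item2), stale(item2), valid(item2)} — 14 facts.

14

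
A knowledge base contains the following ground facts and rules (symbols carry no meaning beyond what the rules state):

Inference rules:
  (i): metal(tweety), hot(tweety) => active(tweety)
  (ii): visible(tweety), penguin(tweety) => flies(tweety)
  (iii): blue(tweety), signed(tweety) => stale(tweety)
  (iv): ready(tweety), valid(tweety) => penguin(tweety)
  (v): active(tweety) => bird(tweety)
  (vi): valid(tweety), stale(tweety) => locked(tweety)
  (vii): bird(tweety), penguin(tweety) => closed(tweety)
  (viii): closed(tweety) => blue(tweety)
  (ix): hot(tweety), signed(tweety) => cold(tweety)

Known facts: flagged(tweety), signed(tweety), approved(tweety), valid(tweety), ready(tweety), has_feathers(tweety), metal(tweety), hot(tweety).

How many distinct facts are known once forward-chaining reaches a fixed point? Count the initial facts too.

16

Round 1 — (i), (iv), (ix), derive active(tweety), penguin(tweety), cold(tweety).
Round 2 — (v), derive bird(tweety).
Round 3 — (vii), derive closed(tweety).
Round 4 — (viii), derive blue(tweety).
Round 5 — (iii), derive stale(tweety).
Round 6 — (vi), derive locked(tweety).
Closure: {active(tweety), approved(tweety), bird(tweety), blue(tweety), closed(tweety), cold(tweety), flagged(tweety), has_feathers(tweety), hot(tweety), locked(tweety), metal(tweety), penguin(tweety), ready(tweety), signed(tweety), stale(tweety), valid(tweety)} — 16 facts.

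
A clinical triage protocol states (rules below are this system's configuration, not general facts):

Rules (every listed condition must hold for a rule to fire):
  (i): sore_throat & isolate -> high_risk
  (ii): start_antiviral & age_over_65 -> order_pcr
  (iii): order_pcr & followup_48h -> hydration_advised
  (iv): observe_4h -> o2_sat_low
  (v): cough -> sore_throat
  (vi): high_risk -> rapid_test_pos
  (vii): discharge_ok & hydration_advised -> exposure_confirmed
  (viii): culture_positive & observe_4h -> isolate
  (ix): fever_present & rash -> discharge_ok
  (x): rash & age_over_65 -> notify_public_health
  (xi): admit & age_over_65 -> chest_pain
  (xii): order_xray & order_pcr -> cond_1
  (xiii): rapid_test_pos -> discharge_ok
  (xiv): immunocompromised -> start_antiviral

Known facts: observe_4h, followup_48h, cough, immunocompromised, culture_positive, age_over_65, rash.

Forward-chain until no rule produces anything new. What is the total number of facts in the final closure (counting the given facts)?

18

[1] (iv) [observe_4h -> o2_sat_low]; (v) [cough -> sore_throat]; (viii) [culture_positive & observe_4h -> isolate]; (x) [rash & age_over_65 -> notify_public_health]; (xiv) [immunocompromised -> start_antiviral]. ⇒ new: o2_sat_low, sore_throat, isolate, notify_public_health, start_antiviral.
[2] (i) [sore_throat & isolate -> high_risk]; (ii) [start_antiviral & age_over_65 -> order_pcr]. ⇒ new: high_risk, order_pcr.
[3] (iii) [order_pcr & followup_48h -> hydration_advised]; (vi) [high_risk -> rapid_test_pos]. ⇒ new: hydration_advised, rapid_test_pos.
[4] (xiii) [rapid_test_pos -> discharge_ok]. ⇒ new: discharge_ok.
[5] (vii) [discharge_ok & hydration_advised -> exposure_confirmed]. ⇒ new: exposure_confirmed.
Closure: {age_over_65, cough, culture_positive, discharge_ok, exposure_confirmed, followup_48h, high_risk, hydration_advised, immunocompromised, isolate, notify_public_health, o2_sat_low, observe_4h, order_pcr, rapid_test_pos, rash, sore_throat, start_antiviral} — 18 facts.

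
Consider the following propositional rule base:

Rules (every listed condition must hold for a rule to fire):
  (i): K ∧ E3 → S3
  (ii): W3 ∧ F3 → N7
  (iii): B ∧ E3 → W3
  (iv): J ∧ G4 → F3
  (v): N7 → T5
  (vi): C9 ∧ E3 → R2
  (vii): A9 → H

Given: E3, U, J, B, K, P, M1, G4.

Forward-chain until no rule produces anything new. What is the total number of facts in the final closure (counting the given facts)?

13

Round 1: (i) [K ∧ E3 → S3]; (iii) [B ∧ E3 → W3]; (iv) [J ∧ G4 → F3]. New: S3, W3, F3.
Round 2: (ii) [W3 ∧ F3 → N7]. New: N7.
Round 3: (v) [N7 → T5]. New: T5.
Closure: {B, E3, F3, G4, J, K, M1, N7, P, S3, T5, U, W3} — 13 facts.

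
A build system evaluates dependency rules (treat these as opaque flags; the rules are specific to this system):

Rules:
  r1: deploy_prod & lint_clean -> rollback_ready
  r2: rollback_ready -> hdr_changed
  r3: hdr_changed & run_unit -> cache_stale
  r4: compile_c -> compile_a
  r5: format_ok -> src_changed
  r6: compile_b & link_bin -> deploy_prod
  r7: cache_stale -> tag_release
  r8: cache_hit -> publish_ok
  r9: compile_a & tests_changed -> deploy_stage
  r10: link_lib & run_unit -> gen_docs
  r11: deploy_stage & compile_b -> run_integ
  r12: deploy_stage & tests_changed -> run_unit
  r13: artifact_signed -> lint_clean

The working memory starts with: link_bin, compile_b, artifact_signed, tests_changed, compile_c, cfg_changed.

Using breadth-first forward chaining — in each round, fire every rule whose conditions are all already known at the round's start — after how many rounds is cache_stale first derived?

Round 1 fires r4, r6, r13, giving compile_a, deploy_prod, lint_clean.
Round 2 fires r1, r9, giving rollback_ready, deploy_stage.
Round 3 fires r2, r11, r12, giving hdr_changed, run_integ, run_unit.
Round 4 fires r3, giving cache_stale.
cache_stale first appears in round 4.

4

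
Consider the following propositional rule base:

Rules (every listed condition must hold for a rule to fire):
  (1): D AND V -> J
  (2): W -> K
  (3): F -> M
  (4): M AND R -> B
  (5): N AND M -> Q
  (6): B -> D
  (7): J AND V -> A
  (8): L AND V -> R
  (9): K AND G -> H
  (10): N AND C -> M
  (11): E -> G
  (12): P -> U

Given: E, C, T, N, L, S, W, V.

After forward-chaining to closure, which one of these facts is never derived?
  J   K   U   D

U

Round 1 — (2), (8), (10), (11), derive K, R, M, G.
Round 2 — (4), (5), (9), derive B, Q, H.
Round 3 — (6), derive D.
Round 4 — (1), derive J.
Round 5 — (7), derive A.
Derived: D (round 3), J (round 4), K (round 1). U never appears in any round.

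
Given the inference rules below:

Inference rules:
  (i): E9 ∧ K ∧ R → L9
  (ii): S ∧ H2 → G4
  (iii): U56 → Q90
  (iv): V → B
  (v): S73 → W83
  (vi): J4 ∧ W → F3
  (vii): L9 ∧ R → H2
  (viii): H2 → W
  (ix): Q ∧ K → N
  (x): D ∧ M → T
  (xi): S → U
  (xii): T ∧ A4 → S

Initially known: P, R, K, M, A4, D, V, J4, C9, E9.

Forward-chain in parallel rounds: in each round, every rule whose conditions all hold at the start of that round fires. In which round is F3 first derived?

4

Round 1 — (i), (iv), (x), derive L9, B, T.
Round 2 — (vii), (xii), derive H2, S.
Round 3 — (ii), (viii), (xi), derive G4, W, U.
Round 4 — (vi), derive F3.
F3 first appears in round 4.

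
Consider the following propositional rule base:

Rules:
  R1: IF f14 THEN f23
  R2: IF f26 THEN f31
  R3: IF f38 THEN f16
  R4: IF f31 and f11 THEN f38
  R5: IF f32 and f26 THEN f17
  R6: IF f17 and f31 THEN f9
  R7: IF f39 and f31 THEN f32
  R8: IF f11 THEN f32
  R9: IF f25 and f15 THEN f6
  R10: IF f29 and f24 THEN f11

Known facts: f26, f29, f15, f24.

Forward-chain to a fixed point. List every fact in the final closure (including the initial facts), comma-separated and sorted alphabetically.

f11, f15, f16, f17, f24, f26, f29, f31, f32, f38, f9

Round 1: R2 [IF f26 THEN f31]; R10 [IF f29 and f24 THEN f11]. Adds f31, f11.
Round 2: R4 [IF f31 and f11 THEN f38]; R8 [IF f11 THEN f32]. Adds f38, f32.
Round 3: R3 [IF f38 THEN f16]; R5 [IF f32 and f26 THEN f17]. Adds f16, f17.
Round 4: R6 [IF f17 and f31 THEN f9]. Adds f9.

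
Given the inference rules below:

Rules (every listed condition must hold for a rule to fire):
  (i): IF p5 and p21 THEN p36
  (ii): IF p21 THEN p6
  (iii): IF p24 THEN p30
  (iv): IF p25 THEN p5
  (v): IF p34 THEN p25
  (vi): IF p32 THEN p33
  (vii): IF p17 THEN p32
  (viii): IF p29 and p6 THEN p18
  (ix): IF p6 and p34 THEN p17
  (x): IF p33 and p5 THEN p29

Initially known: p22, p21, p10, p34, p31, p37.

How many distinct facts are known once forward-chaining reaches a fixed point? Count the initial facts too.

Round 1: (ii) [IF p21 THEN p6]; (v) [IF p34 THEN p25]. New: p6, p25.
Round 2: (iv) [IF p25 THEN p5]; (ix) [IF p6 and p34 THEN p17]. New: p5, p17.
Round 3: (i) [IF p5 and p21 THEN p36]; (vii) [IF p17 THEN p32]. New: p36, p32.
Round 4: (vi) [IF p32 THEN p33]. New: p33.
Round 5: (x) [IF p33 and p5 THEN p29]. New: p29.
Round 6: (viii) [IF p29 and p6 THEN p18]. New: p18.
Closure: {p10, p17, p18, p21, p22, p25, p29, p31, p32, p33, p34, p36, p37, p5, p6} — 15 facts.

15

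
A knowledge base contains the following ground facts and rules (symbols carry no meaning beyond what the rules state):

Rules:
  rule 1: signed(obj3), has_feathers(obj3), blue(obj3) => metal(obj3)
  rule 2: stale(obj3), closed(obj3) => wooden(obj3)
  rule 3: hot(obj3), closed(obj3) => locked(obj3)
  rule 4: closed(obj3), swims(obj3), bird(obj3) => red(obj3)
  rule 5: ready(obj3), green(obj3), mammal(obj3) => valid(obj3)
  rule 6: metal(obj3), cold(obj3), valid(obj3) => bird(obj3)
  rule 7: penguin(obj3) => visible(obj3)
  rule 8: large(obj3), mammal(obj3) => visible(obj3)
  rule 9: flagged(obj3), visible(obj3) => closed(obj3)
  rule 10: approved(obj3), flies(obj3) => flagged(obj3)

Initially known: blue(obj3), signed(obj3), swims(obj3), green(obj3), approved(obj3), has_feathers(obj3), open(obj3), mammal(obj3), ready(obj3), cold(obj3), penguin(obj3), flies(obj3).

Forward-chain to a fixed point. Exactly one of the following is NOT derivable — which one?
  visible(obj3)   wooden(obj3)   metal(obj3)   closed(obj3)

Round 1: rule 1 [signed(obj3), has_feathers(obj3), blue(obj3) => metal(obj3)]; rule 5 [ready(obj3), green(obj3), mammal(obj3) => valid(obj3)]; rule 7 [penguin(obj3) => visible(obj3)]; rule 10 [approved(obj3), flies(obj3) => flagged(obj3)]. Adds metal(obj3), valid(obj3), visible(obj3), flagged(obj3).
Round 2: rule 6 [metal(obj3), cold(obj3), valid(obj3) => bird(obj3)]; rule 9 [flagged(obj3), visible(obj3) => closed(obj3)]. Adds bird(obj3), closed(obj3).
Round 3: rule 4 [closed(obj3), swims(obj3), bird(obj3) => red(obj3)]. Adds red(obj3).
Derived: closed(obj3) (round 2), metal(obj3) (round 1), visible(obj3) (round 1). wooden(obj3) never appears in any round.

wooden(obj3)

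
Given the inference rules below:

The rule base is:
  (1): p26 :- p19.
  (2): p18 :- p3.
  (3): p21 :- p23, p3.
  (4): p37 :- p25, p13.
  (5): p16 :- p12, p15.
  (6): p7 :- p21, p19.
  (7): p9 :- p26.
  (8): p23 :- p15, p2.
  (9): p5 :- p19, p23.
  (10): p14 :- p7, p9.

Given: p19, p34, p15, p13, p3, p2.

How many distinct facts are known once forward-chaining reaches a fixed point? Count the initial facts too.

14

[1] (1) [p26 :- p19.]; (2) [p18 :- p3.]; (8) [p23 :- p15, p2.]. ⇒ new: p26, p18, p23.
[2] (3) [p21 :- p23, p3.]; (7) [p9 :- p26.]; (9) [p5 :- p19, p23.]. ⇒ new: p21, p9, p5.
[3] (6) [p7 :- p21, p19.]. ⇒ new: p7.
[4] (10) [p14 :- p7, p9.]. ⇒ new: p14.
Closure: {p13, p14, p15, p18, p19, p2, p21, p23, p26, p3, p34, p5, p7, p9} — 14 facts.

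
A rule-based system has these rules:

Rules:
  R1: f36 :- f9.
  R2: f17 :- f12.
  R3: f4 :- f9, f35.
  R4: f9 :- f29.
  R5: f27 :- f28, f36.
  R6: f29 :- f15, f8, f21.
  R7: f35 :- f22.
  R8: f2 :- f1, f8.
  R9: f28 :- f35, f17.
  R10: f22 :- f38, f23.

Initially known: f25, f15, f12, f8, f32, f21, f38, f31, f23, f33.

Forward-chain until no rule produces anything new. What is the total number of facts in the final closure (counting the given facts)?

19

Round 1 — R2, R6, R10, derive f17, f29, f22.
Round 2 — R4, R7, derive f9, f35.
Round 3 — R1, R3, R9, derive f36, f4, f28.
Round 4 — R5, derive f27.
Closure: {f12, f15, f17, f21, f22, f23, f25, f27, f28, f29, f31, f32, f33, f35, f36, f38, f4, f8, f9} — 19 facts.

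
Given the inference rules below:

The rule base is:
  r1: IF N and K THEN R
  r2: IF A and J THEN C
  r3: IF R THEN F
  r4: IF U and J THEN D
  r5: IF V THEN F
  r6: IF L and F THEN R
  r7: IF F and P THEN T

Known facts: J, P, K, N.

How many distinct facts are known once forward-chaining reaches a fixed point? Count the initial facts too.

[1] r1 [IF N and K THEN R]. ⇒ new: R.
[2] r3 [IF R THEN F]. ⇒ new: F.
[3] r7 [IF F and P THEN T]. ⇒ new: T.
Closure: {F, J, K, N, P, R, T} — 7 facts.

7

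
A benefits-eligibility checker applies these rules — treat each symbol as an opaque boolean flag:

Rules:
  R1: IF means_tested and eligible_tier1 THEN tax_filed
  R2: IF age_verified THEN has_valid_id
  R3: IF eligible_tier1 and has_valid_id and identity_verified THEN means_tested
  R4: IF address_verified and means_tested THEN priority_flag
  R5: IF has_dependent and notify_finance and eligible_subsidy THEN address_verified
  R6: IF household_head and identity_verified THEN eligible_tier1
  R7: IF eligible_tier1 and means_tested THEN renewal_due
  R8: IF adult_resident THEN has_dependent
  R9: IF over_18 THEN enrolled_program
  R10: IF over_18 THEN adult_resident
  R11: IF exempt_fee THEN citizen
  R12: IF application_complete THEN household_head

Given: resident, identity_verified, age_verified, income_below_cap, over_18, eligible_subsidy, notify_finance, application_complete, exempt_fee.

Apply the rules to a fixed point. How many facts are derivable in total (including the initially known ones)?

21

Round 1: R2 [IF age_verified THEN has_valid_id]; R9 [IF over_18 THEN enrolled_program]; R10 [IF over_18 THEN adult_resident]; R11 [IF exempt_fee THEN citizen]; R12 [IF application_complete THEN household_head]. New: has_valid_id, enrolled_program, adult_resident, citizen, household_head.
Round 2: R6 [IF household_head and identity_verified THEN eligible_tier1]; R8 [IF adult_resident THEN has_dependent]. New: eligible_tier1, has_dependent.
Round 3: R3 [IF eligible_tier1 and has_valid_id and identity_verified THEN means_tested]; R5 [IF has_dependent and notify_finance and eligible_subsidy THEN address_verified]. New: means_tested, address_verified.
Round 4: R1 [IF means_tested and eligible_tier1 THEN tax_filed]; R4 [IF address_verified and means_tested THEN priority_flag]; R7 [IF eligible_tier1 and means_tested THEN renewal_due]. New: tax_filed, priority_flag, renewal_due.
Closure: {address_verified, adult_resident, age_verified, application_complete, citizen, eligible_subsidy, eligible_tier1, enrolled_program, exempt_fee, has_dependent, has_valid_id, household_head, identity_verified, income_below_cap, means_tested, notify_finance, over_18, priority_flag, renewal_due, resident, tax_filed} — 21 facts.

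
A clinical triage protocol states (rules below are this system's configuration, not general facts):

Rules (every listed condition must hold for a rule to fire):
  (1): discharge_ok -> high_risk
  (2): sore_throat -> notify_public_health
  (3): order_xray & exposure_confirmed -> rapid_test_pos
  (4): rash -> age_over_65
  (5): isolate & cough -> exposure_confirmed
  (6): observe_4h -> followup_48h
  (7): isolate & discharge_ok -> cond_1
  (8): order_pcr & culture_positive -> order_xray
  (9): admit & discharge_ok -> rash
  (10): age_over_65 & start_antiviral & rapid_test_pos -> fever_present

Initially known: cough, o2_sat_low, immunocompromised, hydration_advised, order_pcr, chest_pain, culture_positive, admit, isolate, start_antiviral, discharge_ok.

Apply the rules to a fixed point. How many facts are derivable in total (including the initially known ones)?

19

[1] (1) [discharge_ok -> high_risk]; (5) [isolate & cough -> exposure_confirmed]; (7) [isolate & discharge_ok -> cond_1]; (8) [order_pcr & culture_positive -> order_xray]; (9) [admit & discharge_ok -> rash]. ⇒ new: high_risk, exposure_confirmed, cond_1, order_xray, rash.
[2] (3) [order_xray & exposure_confirmed -> rapid_test_pos]; (4) [rash -> age_over_65]. ⇒ new: rapid_test_pos, age_over_65.
[3] (10) [age_over_65 & start_antiviral & rapid_test_pos -> fever_present]. ⇒ new: fever_present.
Closure: {admit, age_over_65, chest_pain, cond_1, cough, culture_positive, discharge_ok, exposure_confirmed, fever_present, high_risk, hydration_advised, immunocompromised, isolate, o2_sat_low, order_pcr, order_xray, rapid_test_pos, rash, start_antiviral} — 19 facts.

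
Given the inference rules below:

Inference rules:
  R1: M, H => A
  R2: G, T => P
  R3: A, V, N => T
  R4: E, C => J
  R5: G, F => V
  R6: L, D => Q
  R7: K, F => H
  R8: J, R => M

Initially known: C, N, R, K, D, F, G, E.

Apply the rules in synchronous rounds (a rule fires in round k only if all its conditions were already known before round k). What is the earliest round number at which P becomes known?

5

Round 1: R4 [E, C => J]; R5 [G, F => V]; R7 [K, F => H]. New: J, V, H.
Round 2: R8 [J, R => M]. New: M.
Round 3: R1 [M, H => A]. New: A.
Round 4: R3 [A, V, N => T]. New: T.
Round 5: R2 [G, T => P]. New: P.
P first appears in round 5.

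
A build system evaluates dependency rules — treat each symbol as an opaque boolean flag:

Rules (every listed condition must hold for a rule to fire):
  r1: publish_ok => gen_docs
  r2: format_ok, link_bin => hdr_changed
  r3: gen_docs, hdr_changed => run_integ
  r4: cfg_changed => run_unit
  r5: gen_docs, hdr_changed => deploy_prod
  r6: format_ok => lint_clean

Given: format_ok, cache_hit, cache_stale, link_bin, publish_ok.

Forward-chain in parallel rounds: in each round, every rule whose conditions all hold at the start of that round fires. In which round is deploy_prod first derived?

2

Round 1 fires r1, r2, r6, giving gen_docs, hdr_changed, lint_clean.
Round 2 fires r3, r5, giving run_integ, deploy_prod.
deploy_prod first appears in round 2.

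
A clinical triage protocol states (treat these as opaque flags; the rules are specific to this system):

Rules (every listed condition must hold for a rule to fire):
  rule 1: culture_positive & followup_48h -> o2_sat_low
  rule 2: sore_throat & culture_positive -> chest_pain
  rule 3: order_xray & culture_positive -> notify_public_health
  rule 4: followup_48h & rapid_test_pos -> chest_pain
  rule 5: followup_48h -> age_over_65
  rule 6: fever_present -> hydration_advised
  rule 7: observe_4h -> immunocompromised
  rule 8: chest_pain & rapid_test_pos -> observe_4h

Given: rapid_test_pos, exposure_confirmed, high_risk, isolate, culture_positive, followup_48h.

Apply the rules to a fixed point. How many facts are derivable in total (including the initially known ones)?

11

Round 1: rule 1 [culture_positive & followup_48h -> o2_sat_low]; rule 4 [followup_48h & rapid_test_pos -> chest_pain]; rule 5 [followup_48h -> age_over_65]. New: o2_sat_low, chest_pain, age_over_65.
Round 2: rule 8 [chest_pain & rapid_test_pos -> observe_4h]. New: observe_4h.
Round 3: rule 7 [observe_4h -> immunocompromised]. New: immunocompromised.
Closure: {age_over_65, chest_pain, culture_positive, exposure_confirmed, followup_48h, high_risk, immunocompromised, isolate, o2_sat_low, observe_4h, rapid_test_pos} — 11 facts.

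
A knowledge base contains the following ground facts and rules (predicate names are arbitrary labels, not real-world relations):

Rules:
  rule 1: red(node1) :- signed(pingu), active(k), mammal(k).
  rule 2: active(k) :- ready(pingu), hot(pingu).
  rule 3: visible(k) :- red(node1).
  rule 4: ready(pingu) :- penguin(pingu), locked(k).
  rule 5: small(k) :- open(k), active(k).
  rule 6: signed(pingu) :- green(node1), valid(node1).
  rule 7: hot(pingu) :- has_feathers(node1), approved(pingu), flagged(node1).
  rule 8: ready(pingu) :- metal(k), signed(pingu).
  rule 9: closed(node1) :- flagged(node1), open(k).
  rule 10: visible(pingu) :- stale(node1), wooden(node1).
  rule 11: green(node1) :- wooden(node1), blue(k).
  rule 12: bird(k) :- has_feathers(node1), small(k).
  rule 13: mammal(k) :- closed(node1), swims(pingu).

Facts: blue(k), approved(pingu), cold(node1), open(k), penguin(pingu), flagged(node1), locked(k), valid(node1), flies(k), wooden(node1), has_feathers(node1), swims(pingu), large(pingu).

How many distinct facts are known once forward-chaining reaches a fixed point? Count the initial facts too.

24

[1] rule 4 [ready(pingu) :- penguin(pingu), locked(k).]; rule 7 [hot(pingu) :- has_feathers(node1), approved(pingu), flagged(node1).]; rule 9 [closed(node1) :- flagged(node1), open(k).]; rule 11 [green(node1) :- wooden(node1), blue(k).]. ⇒ new: ready(pingu), hot(pingu), closed(node1), green(node1).
[2] rule 2 [active(k) :- ready(pingu), hot(pingu).]; rule 6 [signed(pingu) :- green(node1), valid(node1).]; rule 13 [mammal(k) :- closed(node1), swims(pingu).]. ⇒ new: active(k), signed(pingu), mammal(k).
[3] rule 1 [red(node1) :- signed(pingu), active(k), mammal(k).]; rule 5 [small(k) :- open(k), active(k).]. ⇒ new: red(node1), small(k).
[4] rule 3 [visible(k) :- red(node1).]; rule 12 [bird(k) :- has_feathers(node1), small(k).]. ⇒ new: visible(k), bird(k).
Closure: {active(k), approved(pingu), bird(k), blue(k), closed(node1), cold(node1), flagged(node1), flies(k), green(node1), has_feathers(node1), hot(pingu), large(pingu), locked(k), mammal(k), open(k), penguin(pingu), ready(pingu), red(node1), signed(pingu), small(k), swims(pingu), valid(node1), visible(k), wooden(node1)} — 24 facts.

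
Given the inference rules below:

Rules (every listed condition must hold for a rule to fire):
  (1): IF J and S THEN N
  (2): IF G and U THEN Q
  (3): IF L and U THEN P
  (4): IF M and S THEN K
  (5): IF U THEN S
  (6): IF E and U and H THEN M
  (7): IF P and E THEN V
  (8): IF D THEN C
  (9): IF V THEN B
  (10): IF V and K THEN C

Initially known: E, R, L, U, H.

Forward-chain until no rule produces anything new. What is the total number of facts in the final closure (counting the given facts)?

12

Round 1: (3) [IF L and U THEN P]; (5) [IF U THEN S]; (6) [IF E and U and H THEN M]. Adds P, S, M.
Round 2: (4) [IF M and S THEN K]; (7) [IF P and E THEN V]. Adds K, V.
Round 3: (9) [IF V THEN B]; (10) [IF V and K THEN C]. Adds B, C.
Closure: {B, C, E, H, K, L, M, P, R, S, U, V} — 12 facts.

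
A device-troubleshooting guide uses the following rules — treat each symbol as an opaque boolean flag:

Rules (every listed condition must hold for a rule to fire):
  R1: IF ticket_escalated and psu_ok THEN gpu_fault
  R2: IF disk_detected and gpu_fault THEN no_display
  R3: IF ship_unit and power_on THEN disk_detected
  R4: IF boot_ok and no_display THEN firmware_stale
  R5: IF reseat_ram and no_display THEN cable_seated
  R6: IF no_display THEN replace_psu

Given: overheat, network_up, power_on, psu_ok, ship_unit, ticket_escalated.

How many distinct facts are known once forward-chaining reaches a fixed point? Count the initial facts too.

10

[1] R1 [IF ticket_escalated and psu_ok THEN gpu_fault]; R3 [IF ship_unit and power_on THEN disk_detected]. ⇒ new: gpu_fault, disk_detected.
[2] R2 [IF disk_detected and gpu_fault THEN no_display]. ⇒ new: no_display.
[3] R6 [IF no_display THEN replace_psu]. ⇒ new: replace_psu.
Closure: {disk_detected, gpu_fault, network_up, no_display, overheat, power_on, psu_ok, replace_psu, ship_unit, ticket_escalated} — 10 facts.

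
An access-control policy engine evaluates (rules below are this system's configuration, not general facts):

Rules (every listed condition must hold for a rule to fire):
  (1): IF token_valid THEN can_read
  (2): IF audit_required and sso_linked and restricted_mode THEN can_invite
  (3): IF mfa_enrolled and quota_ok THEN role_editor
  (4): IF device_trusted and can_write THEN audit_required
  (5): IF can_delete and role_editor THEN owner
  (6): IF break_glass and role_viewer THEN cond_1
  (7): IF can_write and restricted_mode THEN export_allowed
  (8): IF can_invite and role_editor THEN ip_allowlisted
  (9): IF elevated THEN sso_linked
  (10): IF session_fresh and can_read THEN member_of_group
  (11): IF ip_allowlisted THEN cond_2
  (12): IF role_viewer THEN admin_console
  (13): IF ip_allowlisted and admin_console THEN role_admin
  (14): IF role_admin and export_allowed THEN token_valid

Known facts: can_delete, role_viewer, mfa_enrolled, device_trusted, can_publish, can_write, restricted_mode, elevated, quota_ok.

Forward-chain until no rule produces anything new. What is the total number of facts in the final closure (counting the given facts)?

21

[1] (3) [IF mfa_enrolled and quota_ok THEN role_editor]; (4) [IF device_trusted and can_write THEN audit_required]; (7) [IF can_write and restricted_mode THEN export_allowed]; (9) [IF elevated THEN sso_linked]; (12) [IF role_viewer THEN admin_console]. ⇒ new: role_editor, audit_required, export_allowed, sso_linked, admin_console.
[2] (2) [IF audit_required and sso_linked and restricted_mode THEN can_invite]; (5) [IF can_delete and role_editor THEN owner]. ⇒ new: can_invite, owner.
[3] (8) [IF can_invite and role_editor THEN ip_allowlisted]. ⇒ new: ip_allowlisted.
[4] (11) [IF ip_allowlisted THEN cond_2]; (13) [IF ip_allowlisted and admin_console THEN role_admin]. ⇒ new: cond_2, role_admin.
[5] (14) [IF role_admin and export_allowed THEN token_valid]. ⇒ new: token_valid.
[6] (1) [IF token_valid THEN can_read]. ⇒ new: can_read.
Closure: {admin_console, audit_required, can_delete, can_invite, can_publish, can_read, can_write, cond_2, device_trusted, elevated, export_allowed, ip_allowlisted, mfa_enrolled, owner, quota_ok, restricted_mode, role_admin, role_editor, role_viewer, sso_linked, token_valid} — 21 facts.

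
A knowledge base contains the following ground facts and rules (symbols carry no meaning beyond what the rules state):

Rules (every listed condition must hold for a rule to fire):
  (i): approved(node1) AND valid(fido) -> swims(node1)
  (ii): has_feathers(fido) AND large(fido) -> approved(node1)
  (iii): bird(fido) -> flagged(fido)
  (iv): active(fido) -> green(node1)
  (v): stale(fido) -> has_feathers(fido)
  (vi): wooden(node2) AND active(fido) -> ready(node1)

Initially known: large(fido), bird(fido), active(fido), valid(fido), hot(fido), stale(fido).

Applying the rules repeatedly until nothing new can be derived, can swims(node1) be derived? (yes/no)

yes

Round 1 fires (iii), (iv), (v), giving flagged(fido), green(node1), has_feathers(fido).
Round 2 fires (ii), giving approved(node1).
Round 3 fires (i), giving swims(node1).
swims(node1) appears in round 3, so it is derivable.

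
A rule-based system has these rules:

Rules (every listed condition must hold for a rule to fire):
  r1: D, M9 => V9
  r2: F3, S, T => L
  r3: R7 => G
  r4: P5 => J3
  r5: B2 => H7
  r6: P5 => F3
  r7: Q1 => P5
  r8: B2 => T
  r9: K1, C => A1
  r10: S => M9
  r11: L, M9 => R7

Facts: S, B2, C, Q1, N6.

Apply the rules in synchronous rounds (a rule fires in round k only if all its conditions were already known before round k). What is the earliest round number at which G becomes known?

5

Round 1: r5 [B2 => H7]; r7 [Q1 => P5]; r8 [B2 => T]; r10 [S => M9]. New: H7, P5, T, M9.
Round 2: r4 [P5 => J3]; r6 [P5 => F3]. New: J3, F3.
Round 3: r2 [F3, S, T => L]. New: L.
Round 4: r11 [L, M9 => R7]. New: R7.
Round 5: r3 [R7 => G]. New: G.
G first appears in round 5.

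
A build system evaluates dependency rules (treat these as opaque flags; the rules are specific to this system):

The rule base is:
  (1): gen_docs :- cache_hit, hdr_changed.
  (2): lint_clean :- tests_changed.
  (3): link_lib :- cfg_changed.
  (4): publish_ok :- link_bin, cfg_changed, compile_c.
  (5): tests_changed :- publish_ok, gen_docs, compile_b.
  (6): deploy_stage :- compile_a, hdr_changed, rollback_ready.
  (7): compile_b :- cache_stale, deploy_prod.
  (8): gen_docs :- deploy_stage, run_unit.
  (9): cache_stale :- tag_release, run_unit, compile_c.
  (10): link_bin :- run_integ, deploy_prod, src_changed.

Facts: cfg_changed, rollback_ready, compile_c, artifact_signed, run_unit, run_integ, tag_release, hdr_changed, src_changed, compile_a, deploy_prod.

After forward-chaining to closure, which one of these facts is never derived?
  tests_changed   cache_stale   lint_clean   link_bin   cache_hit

Round 1: (3) [link_lib :- cfg_changed.]; (6) [deploy_stage :- compile_a, hdr_changed, rollback_ready.]; (9) [cache_stale :- tag_release, run_unit, compile_c.]; (10) [link_bin :- run_integ, deploy_prod, src_changed.]. Adds link_lib, deploy_stage, cache_stale, link_bin.
Round 2: (4) [publish_ok :- link_bin, cfg_changed, compile_c.]; (7) [compile_b :- cache_stale, deploy_prod.]; (8) [gen_docs :- deploy_stage, run_unit.]. Adds publish_ok, compile_b, gen_docs.
Round 3: (5) [tests_changed :- publish_ok, gen_docs, compile_b.]. Adds tests_changed.
Round 4: (2) [lint_clean :- tests_changed.]. Adds lint_clean.
Derived: lint_clean (round 4), cache_stale (round 1), link_bin (round 1), tests_changed (round 3). cache_hit never appears in any round.

cache_hit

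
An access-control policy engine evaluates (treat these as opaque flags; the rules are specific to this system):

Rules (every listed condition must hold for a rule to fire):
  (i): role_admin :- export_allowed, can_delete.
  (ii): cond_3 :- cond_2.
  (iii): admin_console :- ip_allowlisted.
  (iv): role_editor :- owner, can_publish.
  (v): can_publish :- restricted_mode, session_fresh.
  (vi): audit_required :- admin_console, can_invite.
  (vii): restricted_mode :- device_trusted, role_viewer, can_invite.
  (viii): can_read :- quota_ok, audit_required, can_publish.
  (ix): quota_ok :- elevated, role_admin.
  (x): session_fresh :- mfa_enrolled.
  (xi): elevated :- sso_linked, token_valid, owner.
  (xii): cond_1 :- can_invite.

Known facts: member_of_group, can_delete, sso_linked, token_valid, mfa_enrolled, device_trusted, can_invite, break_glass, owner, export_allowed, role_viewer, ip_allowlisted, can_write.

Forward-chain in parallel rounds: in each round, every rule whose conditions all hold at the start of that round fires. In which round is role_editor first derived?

Round 1: (i) [role_admin :- export_allowed, can_delete.]; (iii) [admin_console :- ip_allowlisted.]; (vii) [restricted_mode :- device_trusted, role_viewer, can_invite.]; (x) [session_fresh :- mfa_enrolled.]; (xi) [elevated :- sso_linked, token_valid, owner.]; (xii) [cond_1 :- can_invite.]. Adds role_admin, admin_console, restricted_mode, session_fresh, elevated, cond_1.
Round 2: (v) [can_publish :- restricted_mode, session_fresh.]; (vi) [audit_required :- admin_console, can_invite.]; (ix) [quota_ok :- elevated, role_admin.]. Adds can_publish, audit_required, quota_ok.
Round 3: (iv) [role_editor :- owner, can_publish.]; (viii) [can_read :- quota_ok, audit_required, can_publish.]. Adds role_editor, can_read.
role_editor first appears in round 3.

3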